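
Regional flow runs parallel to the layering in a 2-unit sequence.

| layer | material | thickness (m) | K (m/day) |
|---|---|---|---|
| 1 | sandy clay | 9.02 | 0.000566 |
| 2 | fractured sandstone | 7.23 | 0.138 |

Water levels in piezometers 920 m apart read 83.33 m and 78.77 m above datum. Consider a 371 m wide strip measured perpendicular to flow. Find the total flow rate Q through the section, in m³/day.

1.84

Flow is parallel to layering, so each bed carries its own Darcy discharge and the transmissivities add.
Σ(K_i·b_i) = 0.000566×9.02 + 0.138×7.23 = 1.003 m²/day.
Hydraulic gradient i = (83.33 − 78.77) / 920 = 4.56 / 920 = 0.004957.
Q = Σ(K_i·b_i) · W · i = 1.003 × 371 × 0.004957 = 1.844 m³/day.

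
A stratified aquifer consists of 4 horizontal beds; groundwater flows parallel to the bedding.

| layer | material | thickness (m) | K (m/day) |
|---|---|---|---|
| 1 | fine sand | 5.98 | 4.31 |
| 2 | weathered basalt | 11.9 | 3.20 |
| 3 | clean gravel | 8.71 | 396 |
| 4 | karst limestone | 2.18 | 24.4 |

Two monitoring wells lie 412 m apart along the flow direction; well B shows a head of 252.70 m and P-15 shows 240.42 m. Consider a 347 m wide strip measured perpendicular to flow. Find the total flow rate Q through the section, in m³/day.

Flow is parallel to layering, so each bed carries its own Darcy discharge and the transmissivities add.
Σ(K_i·b_i) = 4.31×5.98 + 3.20×11.9 + 396×8.71 + 24.4×2.18 = 3566 m²/day.
Hydraulic gradient i = (252.70 − 240.42) / 412 = 12.28 / 412 = 0.02981.
Q = Σ(K_i·b_i) · W · i = 3566 × 347 × 0.02981 = 36884 m³/day.

36900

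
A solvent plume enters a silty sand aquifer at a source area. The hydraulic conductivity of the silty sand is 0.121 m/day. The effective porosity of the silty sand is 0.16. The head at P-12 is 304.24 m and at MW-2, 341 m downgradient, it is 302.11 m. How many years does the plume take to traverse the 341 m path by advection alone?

198

Hydraulic gradient i = (304.24 − 302.11) / 341 = 2.13 / 341 = 0.006246.
Darcy flux q = K · i = 0.1210 × 0.006246 = 0.0007558 m/day.
Seepage velocity v = q / n_e = 0.0007558 / 0.16 = 0.004724 m/day.
Travel time t = L / v = 341 / 0.004724 = 72188 days = 197.6 years.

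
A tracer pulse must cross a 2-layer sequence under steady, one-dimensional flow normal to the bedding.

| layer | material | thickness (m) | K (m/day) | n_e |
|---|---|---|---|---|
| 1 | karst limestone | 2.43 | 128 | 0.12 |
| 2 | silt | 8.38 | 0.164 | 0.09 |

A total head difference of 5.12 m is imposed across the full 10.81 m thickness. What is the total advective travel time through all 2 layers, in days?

10.4

With flow normal to the layers, continuity requires the same specific discharge q through every layer.
Σ(b_i/K_i) = 2.43/128 + 8.38/0.164 = 51.12 d.
q = Δh / Σ(b_i/K_i) = 5.12 / 51.12 = 0.1002 m/day.
In each layer the seepage velocity is v_i = q/n_i, so the layer transit time is t_i = b_i·n_i / q:
  layer 1 (karst limestone): t_1 = 2.43 × 0.12 / 0.1002 = 2.911 d
  layer 2 (silt): t_2 = 8.38 × 0.09 / 0.1002 = 7.530 d
Total t = Σ t_i = 10.44 days.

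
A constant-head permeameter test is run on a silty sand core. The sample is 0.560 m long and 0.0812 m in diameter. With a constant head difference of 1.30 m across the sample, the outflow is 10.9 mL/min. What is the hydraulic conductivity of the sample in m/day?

Cross-sectional area A = π·(d/2)² = π × (0.0812/2)² = 0.005178 m².
Convert discharge: 10.9 mL/min = 1.817e-07 m³/s.
Darcy's law rearranged: K = Q·L / (A·Δh) = 1.817e-07 × 0.560 / (0.005178 × 1.30) = 1.511e-05 m/s = 1.306 m/day.

1.31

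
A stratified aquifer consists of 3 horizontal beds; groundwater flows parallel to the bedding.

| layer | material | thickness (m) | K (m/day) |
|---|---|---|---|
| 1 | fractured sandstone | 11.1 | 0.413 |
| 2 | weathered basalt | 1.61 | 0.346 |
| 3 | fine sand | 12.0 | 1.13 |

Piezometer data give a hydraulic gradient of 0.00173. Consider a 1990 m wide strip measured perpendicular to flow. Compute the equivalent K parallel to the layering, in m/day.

0.757

Flow is parallel to layering, so each bed carries its own Darcy discharge and the transmissivities add.
Σ(K_i·b_i) = 0.413×11.1 + 0.346×1.61 + 1.13×12.0 = 18.70 m²/day.
Total thickness b = 24.71 m, so K_eq = Σ(K_i·b_i)/b = 0.7568 m/day.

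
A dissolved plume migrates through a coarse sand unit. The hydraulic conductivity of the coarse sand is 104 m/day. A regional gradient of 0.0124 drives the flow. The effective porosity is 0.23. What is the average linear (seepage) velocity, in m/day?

Hydraulic gradient i = 0.0124.
Darcy flux q = K · i = 104.0 × 0.01240 = 1.290 m/day.
Seepage velocity v = q / n_e = 1.290 / 0.23 = 5.607 m/day.

5.61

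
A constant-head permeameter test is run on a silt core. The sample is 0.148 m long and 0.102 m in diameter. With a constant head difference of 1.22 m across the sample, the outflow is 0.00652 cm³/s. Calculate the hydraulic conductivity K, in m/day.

Cross-sectional area A = π·(d/2)² = π × (0.102/2)² = 0.008171 m².
Convert discharge: 0.00652 cm³/s = 6.520e-09 m³/s.
Darcy's law rearranged: K = Q·L / (A·Δh) = 6.520e-09 × 0.148 / (0.008171 × 1.22) = 9.680e-08 m/s = 0.008363 m/day.

0.00836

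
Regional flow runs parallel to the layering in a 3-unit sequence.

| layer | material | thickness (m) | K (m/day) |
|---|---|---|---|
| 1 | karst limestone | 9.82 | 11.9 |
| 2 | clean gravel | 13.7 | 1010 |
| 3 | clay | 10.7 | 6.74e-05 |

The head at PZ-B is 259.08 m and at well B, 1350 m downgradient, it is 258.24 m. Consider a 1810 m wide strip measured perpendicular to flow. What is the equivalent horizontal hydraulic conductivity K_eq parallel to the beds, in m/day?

Flow is parallel to layering, so each bed carries its own Darcy discharge and the transmissivities add.
Σ(K_i·b_i) = 11.9×9.82 + 1010×13.7 + 6.74e-05×10.7 = 13954 m²/day.
Total thickness b = 34.22 m, so K_eq = Σ(K_i·b_i)/b = 407.8 m/day.

408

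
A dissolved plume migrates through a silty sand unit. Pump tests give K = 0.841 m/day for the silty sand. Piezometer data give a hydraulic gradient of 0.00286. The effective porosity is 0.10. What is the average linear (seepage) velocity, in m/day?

Hydraulic gradient i = 0.00286.
Darcy flux q = K · i = 0.8410 × 0.002860 = 0.002405 m/day.
Seepage velocity v = q / n_e = 0.002405 / 0.10 = 0.02405 m/day.

0.0241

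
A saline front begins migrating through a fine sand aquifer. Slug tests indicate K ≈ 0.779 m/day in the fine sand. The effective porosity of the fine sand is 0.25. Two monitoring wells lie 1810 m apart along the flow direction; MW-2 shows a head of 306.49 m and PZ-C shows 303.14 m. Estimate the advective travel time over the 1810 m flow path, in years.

Hydraulic gradient i = (306.49 − 303.14) / 1810 = 3.35 / 1810 = 0.001851.
Darcy flux q = K · i = 0.7790 × 0.001851 = 0.001442 m/day.
Seepage velocity v = q / n_e = 0.001442 / 0.25 = 0.005767 m/day.
Travel time t = L / v = 1810 / 0.005767 = 3.138e+05 days = 859.3 years.

859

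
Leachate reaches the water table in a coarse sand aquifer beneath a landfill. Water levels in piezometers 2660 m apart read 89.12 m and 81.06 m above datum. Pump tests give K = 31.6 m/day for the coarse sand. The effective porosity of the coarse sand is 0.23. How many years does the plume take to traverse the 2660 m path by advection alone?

Hydraulic gradient i = (89.12 − 81.06) / 2660 = 8.06 / 2660 = 0.003030.
Darcy flux q = K · i = 31.60 × 0.003030 = 0.09575 m/day.
Seepage velocity v = q / n_e = 0.09575 / 0.23 = 0.4163 m/day.
Travel time t = L / v = 2660 / 0.4163 = 6390 days = 17.49 years.

17.5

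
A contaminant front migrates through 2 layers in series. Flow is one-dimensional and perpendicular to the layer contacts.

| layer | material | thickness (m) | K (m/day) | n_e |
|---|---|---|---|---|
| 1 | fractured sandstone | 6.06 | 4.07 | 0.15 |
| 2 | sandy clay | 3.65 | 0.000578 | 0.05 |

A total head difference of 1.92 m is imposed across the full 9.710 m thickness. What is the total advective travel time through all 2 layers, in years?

With flow normal to the layers, continuity requires the same specific discharge q through every layer.
Σ(b_i/K_i) = 6.06/4.07 + 3.65/0.000578 = 6316 d.
q = Δh / Σ(b_i/K_i) = 1.92 / 6316 = 0.0003040 m/day.
In each layer the seepage velocity is v_i = q/n_i, so the layer transit time is t_i = b_i·n_i / q:
  layer 1 (fractured sandstone): t_1 = 6.06 × 0.15 / 0.0003040 = 2990 d
  layer 2 (sandy clay): t_2 = 3.65 × 0.05 / 0.0003040 = 600.4 d
Total t = Σ t_i = 3591 days = 9.831 years.

9.83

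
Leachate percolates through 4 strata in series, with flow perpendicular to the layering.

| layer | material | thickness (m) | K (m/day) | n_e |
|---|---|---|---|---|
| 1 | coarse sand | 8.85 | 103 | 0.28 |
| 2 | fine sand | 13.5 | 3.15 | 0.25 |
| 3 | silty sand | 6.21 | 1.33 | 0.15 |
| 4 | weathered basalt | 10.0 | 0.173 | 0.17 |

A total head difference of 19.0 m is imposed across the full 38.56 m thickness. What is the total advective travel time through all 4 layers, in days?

With flow normal to the layers, continuity requires the same specific discharge q through every layer.
Σ(b_i/K_i) = 8.85/103 + 13.5/3.15 + 6.21/1.33 + 10.0/0.173 = 66.84 d.
q = Δh / Σ(b_i/K_i) = 19.0 / 66.84 = 0.2842 m/day.
In each layer the seepage velocity is v_i = q/n_i, so the layer transit time is t_i = b_i·n_i / q:
  layer 1 (coarse sand): t_1 = 8.85 × 0.28 / 0.2842 = 8.718 d
  layer 2 (fine sand): t_2 = 13.5 × 0.25 / 0.2842 = 11.87 d
  layer 3 (silty sand): t_3 = 6.21 × 0.15 / 0.2842 = 3.277 d
  layer 4 (weathered basalt): t_4 = 10.0 × 0.17 / 0.2842 = 5.981 d
Total t = Σ t_i = 29.85 days.

29.8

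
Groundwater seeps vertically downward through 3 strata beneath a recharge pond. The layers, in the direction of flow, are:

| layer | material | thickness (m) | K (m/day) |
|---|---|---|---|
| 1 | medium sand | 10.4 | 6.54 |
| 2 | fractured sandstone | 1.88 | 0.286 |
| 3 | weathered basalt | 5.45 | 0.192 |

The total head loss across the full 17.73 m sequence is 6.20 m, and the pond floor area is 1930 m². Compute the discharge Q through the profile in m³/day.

Flow is perpendicular to layering, so the layers act in series and the equivalent K is the thickness-weighted harmonic mean.
Total thickness L = 10.4 + 1.88 + 5.45 = 17.73 m.
Σ(b_i/K_i) = 10.4/6.54 + 1.88/0.286 + 5.45/0.192 = 36.55 d.
K_eq = L / Σ(b_i/K_i) = 17.73 / 36.55 = 0.4851 m/day.
Q = K_eq · A · (Δh/L) = 0.4851 × 1930 × (6.20/17.73) = 327.4 m³/day.

327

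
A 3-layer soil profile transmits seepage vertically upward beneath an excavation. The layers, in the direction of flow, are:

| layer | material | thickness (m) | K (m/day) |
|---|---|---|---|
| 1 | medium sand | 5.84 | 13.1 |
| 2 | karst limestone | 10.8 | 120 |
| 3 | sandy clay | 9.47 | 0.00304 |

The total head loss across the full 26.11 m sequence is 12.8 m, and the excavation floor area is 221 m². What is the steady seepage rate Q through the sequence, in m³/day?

Flow is perpendicular to layering, so the layers act in series and the equivalent K is the thickness-weighted harmonic mean.
Total thickness L = 5.84 + 10.8 + 9.47 = 26.11 m.
Σ(b_i/K_i) = 5.84/13.1 + 10.8/120 + 9.47/0.00304 = 3116 d.
K_eq = L / Σ(b_i/K_i) = 26.11 / 3116 = 0.008380 m/day.
Q = K_eq · A · (Δh/L) = 0.008380 × 221 × (12.8/26.11) = 0.9079 m³/day.

0.908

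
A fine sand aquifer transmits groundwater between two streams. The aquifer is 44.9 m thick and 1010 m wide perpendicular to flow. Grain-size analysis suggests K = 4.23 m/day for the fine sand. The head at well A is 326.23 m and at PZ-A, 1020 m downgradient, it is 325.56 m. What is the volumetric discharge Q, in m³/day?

126

Cross-sectional area A = 1010 × 44.9 = 45349 m².
Hydraulic gradient i = (326.23 − 325.56) / 1020 = 0.67 / 1020 = 0.0006569.
Darcy's law: Q = K · A · i = 4.230 × 45349 × 0.0006569 = 126.0 m³/day.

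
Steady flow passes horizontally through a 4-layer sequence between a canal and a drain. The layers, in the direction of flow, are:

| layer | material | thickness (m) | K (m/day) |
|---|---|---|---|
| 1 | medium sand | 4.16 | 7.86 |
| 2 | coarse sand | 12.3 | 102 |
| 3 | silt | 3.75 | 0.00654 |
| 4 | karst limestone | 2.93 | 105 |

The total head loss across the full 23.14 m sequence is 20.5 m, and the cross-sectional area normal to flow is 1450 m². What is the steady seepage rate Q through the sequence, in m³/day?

51.8

Flow is perpendicular to layering, so the layers act in series and the equivalent K is the thickness-weighted harmonic mean.
Total thickness L = 4.16 + 12.3 + 3.75 + 2.93 = 23.14 m.
Σ(b_i/K_i) = 4.16/7.86 + 12.3/102 + 3.75/0.00654 + 2.93/105 = 574.1 d.
K_eq = L / Σ(b_i/K_i) = 23.14 / 574.1 = 0.04031 m/day.
Q = K_eq · A · (Δh/L) = 0.04031 × 1450 × (20.5/23.14) = 51.78 m³/day.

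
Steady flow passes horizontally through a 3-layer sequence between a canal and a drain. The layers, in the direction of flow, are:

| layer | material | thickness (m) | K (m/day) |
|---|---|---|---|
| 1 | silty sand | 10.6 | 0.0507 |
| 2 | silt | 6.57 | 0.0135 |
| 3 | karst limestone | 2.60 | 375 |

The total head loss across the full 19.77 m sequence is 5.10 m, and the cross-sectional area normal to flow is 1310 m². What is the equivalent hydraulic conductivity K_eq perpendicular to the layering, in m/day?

Flow is perpendicular to layering, so the layers act in series and the equivalent K is the thickness-weighted harmonic mean.
Total thickness L = 10.6 + 6.57 + 2.60 = 19.77 m.
Σ(b_i/K_i) = 10.6/0.0507 + 6.57/0.0135 + 2.60/375 = 695.7 d.
K_eq = L / Σ(b_i/K_i) = 19.77 / 695.7 = 0.02842 m/day.

0.0284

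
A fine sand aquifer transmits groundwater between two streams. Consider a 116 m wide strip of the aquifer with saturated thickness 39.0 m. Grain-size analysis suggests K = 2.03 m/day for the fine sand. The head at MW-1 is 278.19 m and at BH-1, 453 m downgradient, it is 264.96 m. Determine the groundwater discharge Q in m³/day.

Cross-sectional area A = 116 × 39.0 = 4524 m².
Hydraulic gradient i = (278.19 − 264.96) / 453 = 13.23 / 453 = 0.02921.
Darcy's law: Q = K · A · i = 2.030 × 4524 × 0.02921 = 268.2 m³/day.

268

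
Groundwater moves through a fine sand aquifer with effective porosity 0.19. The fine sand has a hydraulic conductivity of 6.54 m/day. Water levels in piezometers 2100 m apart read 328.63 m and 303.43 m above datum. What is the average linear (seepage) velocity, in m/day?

Hydraulic gradient i = (328.63 − 303.43) / 2100 = 25.2 / 2100 = 0.01200.
Darcy flux q = K · i = 6.540 × 0.01200 = 0.07848 m/day.
Seepage velocity v = q / n_e = 0.07848 / 0.19 = 0.4131 m/day.

0.413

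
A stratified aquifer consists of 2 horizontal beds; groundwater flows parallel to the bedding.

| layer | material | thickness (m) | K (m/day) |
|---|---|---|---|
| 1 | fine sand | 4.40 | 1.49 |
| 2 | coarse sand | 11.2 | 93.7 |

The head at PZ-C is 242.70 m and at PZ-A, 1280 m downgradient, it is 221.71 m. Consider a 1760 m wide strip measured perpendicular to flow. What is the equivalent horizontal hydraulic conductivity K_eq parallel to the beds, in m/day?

67.7

Flow is parallel to layering, so each bed carries its own Darcy discharge and the transmissivities add.
Σ(K_i·b_i) = 1.49×4.40 + 93.7×11.2 = 1056 m²/day.
Total thickness b = 15.60 m, so K_eq = Σ(K_i·b_i)/b = 67.69 m/day.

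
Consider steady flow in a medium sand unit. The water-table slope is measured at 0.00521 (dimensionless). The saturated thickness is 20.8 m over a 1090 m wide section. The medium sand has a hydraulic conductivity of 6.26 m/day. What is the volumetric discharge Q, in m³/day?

Cross-sectional area A = 1090 × 20.8 = 22672 m².
Hydraulic gradient i = 0.00521.
Darcy's law: Q = K · A · i = 6.260 × 22672 × 0.005210 = 739.4 m³/day.

739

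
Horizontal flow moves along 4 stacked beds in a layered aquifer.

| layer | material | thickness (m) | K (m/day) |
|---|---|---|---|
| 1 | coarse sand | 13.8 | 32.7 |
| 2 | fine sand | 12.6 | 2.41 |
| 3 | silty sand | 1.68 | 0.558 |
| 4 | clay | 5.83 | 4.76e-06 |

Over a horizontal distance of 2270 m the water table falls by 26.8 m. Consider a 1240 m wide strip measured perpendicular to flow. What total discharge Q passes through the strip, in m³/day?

Flow is parallel to layering, so each bed carries its own Darcy discharge and the transmissivities add.
Σ(K_i·b_i) = 32.7×13.8 + 2.41×12.6 + 0.558×1.68 + 4.76e-06×5.83 = 482.6 m²/day.
Hydraulic gradient i = Δh / L = 26.8 / 2270 = 0.01181.
Q = Σ(K_i·b_i) · W · i = 482.6 × 1240 × 0.01181 = 7065 m³/day.

7060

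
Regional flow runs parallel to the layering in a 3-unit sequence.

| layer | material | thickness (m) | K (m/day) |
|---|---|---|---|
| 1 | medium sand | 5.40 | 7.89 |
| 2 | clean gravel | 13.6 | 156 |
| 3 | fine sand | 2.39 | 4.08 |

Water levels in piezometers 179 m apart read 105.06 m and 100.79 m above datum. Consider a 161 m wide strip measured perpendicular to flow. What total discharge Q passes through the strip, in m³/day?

8350

Flow is parallel to layering, so each bed carries its own Darcy discharge and the transmissivities add.
Σ(K_i·b_i) = 7.89×5.40 + 156×13.6 + 4.08×2.39 = 2174 m²/day.
Hydraulic gradient i = (105.06 − 100.79) / 179 = 4.27 / 179 = 0.02385.
Q = Σ(K_i·b_i) · W · i = 2174 × 161 × 0.02385 = 8349 m³/day.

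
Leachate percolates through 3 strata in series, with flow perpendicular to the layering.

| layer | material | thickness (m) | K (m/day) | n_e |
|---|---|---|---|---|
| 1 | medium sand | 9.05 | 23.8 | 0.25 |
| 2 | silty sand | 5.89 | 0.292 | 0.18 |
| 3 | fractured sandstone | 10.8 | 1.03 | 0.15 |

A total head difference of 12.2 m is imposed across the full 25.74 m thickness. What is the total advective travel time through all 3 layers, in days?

12.6

With flow normal to the layers, continuity requires the same specific discharge q through every layer.
Σ(b_i/K_i) = 9.05/23.8 + 5.89/0.292 + 10.8/1.03 = 31.04 d.
q = Δh / Σ(b_i/K_i) = 12.2 / 31.04 = 0.3931 m/day.
In each layer the seepage velocity is v_i = q/n_i, so the layer transit time is t_i = b_i·n_i / q:
  layer 1 (medium sand): t_1 = 9.05 × 0.25 / 0.3931 = 5.756 d
  layer 2 (silty sand): t_2 = 5.89 × 0.18 / 0.3931 = 2.697 d
  layer 3 (fractured sandstone): t_3 = 10.8 × 0.15 / 0.3931 = 4.121 d
Total t = Σ t_i = 12.57 days.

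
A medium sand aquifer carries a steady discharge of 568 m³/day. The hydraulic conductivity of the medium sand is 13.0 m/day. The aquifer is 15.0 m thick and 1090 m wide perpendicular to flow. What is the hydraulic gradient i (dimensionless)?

0.00267

Cross-sectional area A = 1090 × 15.0 = 16350 m².
From Q = K·A·i, i = Q / (K·A) = 568 / (13.00 × 16350) = 0.002672.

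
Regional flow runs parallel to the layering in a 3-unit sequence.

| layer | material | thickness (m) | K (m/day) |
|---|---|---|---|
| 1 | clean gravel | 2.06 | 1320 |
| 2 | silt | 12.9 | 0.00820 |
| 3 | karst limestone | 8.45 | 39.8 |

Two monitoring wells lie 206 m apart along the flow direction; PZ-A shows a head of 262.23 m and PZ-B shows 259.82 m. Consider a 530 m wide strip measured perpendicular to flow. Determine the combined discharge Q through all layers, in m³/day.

18900

Flow is parallel to layering, so each bed carries its own Darcy discharge and the transmissivities add.
Σ(K_i·b_i) = 1320×2.06 + 0.00820×12.9 + 39.8×8.45 = 3056 m²/day.
Hydraulic gradient i = (262.23 − 259.82) / 206 = 2.41 / 206 = 0.01170.
Q = Σ(K_i·b_i) · W · i = 3056 × 530 × 0.01170 = 18946 m³/day.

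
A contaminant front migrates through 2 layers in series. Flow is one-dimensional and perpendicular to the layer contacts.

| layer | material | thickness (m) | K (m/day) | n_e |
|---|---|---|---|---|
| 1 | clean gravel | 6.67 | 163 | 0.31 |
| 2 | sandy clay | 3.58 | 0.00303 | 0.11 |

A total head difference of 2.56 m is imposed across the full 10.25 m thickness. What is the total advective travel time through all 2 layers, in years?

3.11

With flow normal to the layers, continuity requires the same specific discharge q through every layer.
Σ(b_i/K_i) = 6.67/163 + 3.58/0.00303 = 1182 d.
q = Δh / Σ(b_i/K_i) = 2.56 / 1182 = 0.002167 m/day.
In each layer the seepage velocity is v_i = q/n_i, so the layer transit time is t_i = b_i·n_i / q:
  layer 1 (clean gravel): t_1 = 6.67 × 0.31 / 0.002167 = 954.3 d
  layer 2 (sandy clay): t_2 = 3.58 × 0.11 / 0.002167 = 181.8 d
Total t = Σ t_i = 1136 days = 3.110 years.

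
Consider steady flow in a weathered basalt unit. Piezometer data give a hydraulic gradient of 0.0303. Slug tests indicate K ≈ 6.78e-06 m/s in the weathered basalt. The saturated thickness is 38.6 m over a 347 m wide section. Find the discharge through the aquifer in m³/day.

Convert K: 6.78e-06 m/s × 86400 = 0.5858 m/day.
Cross-sectional area A = 347 × 38.6 = 13394 m².
Hydraulic gradient i = 0.0303.
Darcy's law: Q = K · A · i = 0.5858 × 13394 × 0.03030 = 237.7 m³/day.

238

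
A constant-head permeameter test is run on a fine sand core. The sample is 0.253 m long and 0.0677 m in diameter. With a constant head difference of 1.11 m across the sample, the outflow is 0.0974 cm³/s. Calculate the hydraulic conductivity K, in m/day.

Cross-sectional area A = π·(d/2)² = π × (0.0677/2)² = 0.003600 m².
Convert discharge: 0.0974 cm³/s = 9.740e-08 m³/s.
Darcy's law rearranged: K = Q·L / (A·Δh) = 9.740e-08 × 0.253 / (0.003600 × 1.11) = 6.167e-06 m/s = 0.5328 m/day.

0.533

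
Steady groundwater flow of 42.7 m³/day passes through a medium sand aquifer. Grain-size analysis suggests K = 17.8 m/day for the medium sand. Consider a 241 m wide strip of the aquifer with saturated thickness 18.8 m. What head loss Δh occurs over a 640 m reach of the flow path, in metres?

Cross-sectional area A = 241 × 18.8 = 4531 m².
From Q = K·A·i, i = Q / (K·A) = 42.7 / (17.80 × 4531) = 0.0005295.
Head loss Δh = i · L = 0.0005295 × 640 = 0.3389 m.

0.339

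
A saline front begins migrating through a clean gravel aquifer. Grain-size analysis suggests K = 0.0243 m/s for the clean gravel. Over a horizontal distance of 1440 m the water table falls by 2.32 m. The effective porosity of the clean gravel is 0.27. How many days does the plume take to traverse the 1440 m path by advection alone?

Convert K: 0.0243 m/s × 86400 = 2100 m/day.
Hydraulic gradient i = Δh / L = 2.32 / 1440 = 0.001611.
Darcy flux q = K · i = 2100 × 0.001611 = 3.383 m/day.
Seepage velocity v = q / n_e = 3.383 / 0.27 = 12.53 m/day.
Travel time t = L / v = 1440 / 12.53 = 114.9 days.

115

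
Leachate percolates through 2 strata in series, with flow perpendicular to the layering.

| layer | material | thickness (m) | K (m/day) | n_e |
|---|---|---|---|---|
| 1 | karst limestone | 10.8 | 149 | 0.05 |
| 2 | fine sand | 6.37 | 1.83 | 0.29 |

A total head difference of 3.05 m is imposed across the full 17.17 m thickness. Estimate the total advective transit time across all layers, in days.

2.78

With flow normal to the layers, continuity requires the same specific discharge q through every layer.
Σ(b_i/K_i) = 10.8/149 + 6.37/1.83 = 3.553 d.
q = Δh / Σ(b_i/K_i) = 3.05 / 3.553 = 0.8583 m/day.
In each layer the seepage velocity is v_i = q/n_i, so the layer transit time is t_i = b_i·n_i / q:
  layer 1 (karst limestone): t_1 = 10.8 × 0.05 / 0.8583 = 0.6291 d
  layer 2 (fine sand): t_2 = 6.37 × 0.29 / 0.8583 = 2.152 d
Total t = Σ t_i = 2.781 days.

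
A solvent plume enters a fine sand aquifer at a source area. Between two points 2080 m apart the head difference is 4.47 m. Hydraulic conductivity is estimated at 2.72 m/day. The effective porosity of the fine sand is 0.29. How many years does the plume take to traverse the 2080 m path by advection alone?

283

Hydraulic gradient i = Δh / L = 4.47 / 2080 = 0.002149.
Darcy flux q = K · i = 2.720 × 0.002149 = 0.005845 m/day.
Seepage velocity v = q / n_e = 0.005845 / 0.29 = 0.02016 m/day.
Travel time t = L / v = 2080 / 0.02016 = 1.032e+05 days = 282.5 years.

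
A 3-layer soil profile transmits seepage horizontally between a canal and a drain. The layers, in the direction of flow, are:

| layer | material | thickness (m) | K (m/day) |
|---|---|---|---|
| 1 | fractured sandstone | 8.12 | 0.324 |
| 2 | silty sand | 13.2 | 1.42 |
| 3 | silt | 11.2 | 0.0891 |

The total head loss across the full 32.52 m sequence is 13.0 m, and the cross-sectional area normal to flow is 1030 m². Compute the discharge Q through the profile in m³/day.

Flow is perpendicular to layering, so the layers act in series and the equivalent K is the thickness-weighted harmonic mean.
Total thickness L = 8.12 + 13.2 + 11.2 = 32.52 m.
Σ(b_i/K_i) = 8.12/0.324 + 13.2/1.42 + 11.2/0.0891 = 160.1 d.
K_eq = L / Σ(b_i/K_i) = 32.52 / 160.1 = 0.2032 m/day.
Q = K_eq · A · (Δh/L) = 0.2032 × 1030 × (13.0/32.52) = 83.66 m³/day.

83.7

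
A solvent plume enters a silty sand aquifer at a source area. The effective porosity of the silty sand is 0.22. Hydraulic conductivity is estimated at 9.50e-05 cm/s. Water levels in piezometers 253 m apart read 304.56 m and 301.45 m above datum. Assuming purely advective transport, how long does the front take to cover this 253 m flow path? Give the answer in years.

Convert K: 9.50e-05 cm/s × 864 = 0.08208 m/day.
Hydraulic gradient i = (304.56 − 301.45) / 253 = 3.11 / 253 = 0.01229.
Darcy flux q = K · i = 0.08208 × 0.01229 = 0.001009 m/day.
Seepage velocity v = q / n_e = 0.001009 / 0.22 = 0.004586 m/day.
Travel time t = L / v = 253 / 0.004586 = 55165 days = 151.0 years.

151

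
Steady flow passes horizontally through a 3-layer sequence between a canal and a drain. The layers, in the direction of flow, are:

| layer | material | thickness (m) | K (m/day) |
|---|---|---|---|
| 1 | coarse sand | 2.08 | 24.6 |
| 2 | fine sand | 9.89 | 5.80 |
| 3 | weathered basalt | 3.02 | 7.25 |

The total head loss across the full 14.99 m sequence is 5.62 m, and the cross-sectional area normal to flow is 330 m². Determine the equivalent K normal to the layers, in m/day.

6.79

Flow is perpendicular to layering, so the layers act in series and the equivalent K is the thickness-weighted harmonic mean.
Total thickness L = 2.08 + 9.89 + 3.02 = 14.99 m.
Σ(b_i/K_i) = 2.08/24.6 + 9.89/5.80 + 3.02/7.25 = 2.206 d.
K_eq = L / Σ(b_i/K_i) = 14.99 / 2.206 = 6.794 m/day.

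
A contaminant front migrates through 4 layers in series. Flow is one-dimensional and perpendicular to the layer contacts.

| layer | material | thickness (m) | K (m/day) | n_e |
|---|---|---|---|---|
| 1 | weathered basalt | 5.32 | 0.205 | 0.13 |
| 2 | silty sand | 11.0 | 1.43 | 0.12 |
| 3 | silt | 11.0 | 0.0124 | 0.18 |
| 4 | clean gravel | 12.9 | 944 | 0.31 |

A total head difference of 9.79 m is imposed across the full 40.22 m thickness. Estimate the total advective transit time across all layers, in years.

With flow normal to the layers, continuity requires the same specific discharge q through every layer.
Σ(b_i/K_i) = 5.32/0.205 + 11.0/1.43 + 11.0/0.0124 + 12.9/944 = 920.8 d.
q = Δh / Σ(b_i/K_i) = 9.79 / 920.8 = 0.01063 m/day.
In each layer the seepage velocity is v_i = q/n_i, so the layer transit time is t_i = b_i·n_i / q:
  layer 1 (weathered basalt): t_1 = 5.32 × 0.13 / 0.01063 = 65.05 d
  layer 2 (silty sand): t_2 = 11.0 × 0.12 / 0.01063 = 124.1 d
  layer 3 (silt): t_3 = 11.0 × 0.18 / 0.01063 = 186.2 d
  layer 4 (clean gravel): t_4 = 12.9 × 0.31 / 0.01063 = 376.1 d
Total t = Σ t_i = 751.5 days = 2.058 years.

2.06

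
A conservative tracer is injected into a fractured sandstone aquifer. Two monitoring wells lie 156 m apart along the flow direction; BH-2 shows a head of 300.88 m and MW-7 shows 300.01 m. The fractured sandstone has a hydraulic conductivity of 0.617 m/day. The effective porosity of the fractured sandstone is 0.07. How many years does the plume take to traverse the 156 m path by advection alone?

8.69

Hydraulic gradient i = (300.88 − 300.01) / 156 = 0.87 / 156 = 0.005577.
Darcy flux q = K · i = 0.6170 × 0.005577 = 0.003441 m/day.
Seepage velocity v = q / n_e = 0.003441 / 0.07 = 0.04916 m/day.
Travel time t = L / v = 156 / 0.04916 = 3174 days = 8.689 years.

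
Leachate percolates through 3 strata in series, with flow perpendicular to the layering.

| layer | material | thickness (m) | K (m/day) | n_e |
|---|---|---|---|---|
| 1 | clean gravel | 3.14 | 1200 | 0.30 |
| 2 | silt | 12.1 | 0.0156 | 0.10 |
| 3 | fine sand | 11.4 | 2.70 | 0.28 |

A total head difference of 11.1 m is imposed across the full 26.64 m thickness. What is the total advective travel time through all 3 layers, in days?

375

With flow normal to the layers, continuity requires the same specific discharge q through every layer.
Σ(b_i/K_i) = 3.14/1200 + 12.1/0.0156 + 11.4/2.70 = 779.9 d.
q = Δh / Σ(b_i/K_i) = 11.1 / 779.9 = 0.01423 m/day.
In each layer the seepage velocity is v_i = q/n_i, so the layer transit time is t_i = b_i·n_i / q:
  layer 1 (clean gravel): t_1 = 3.14 × 0.30 / 0.01423 = 66.18 d
  layer 2 (silt): t_2 = 12.1 × 0.10 / 0.01423 = 85.01 d
  layer 3 (fine sand): t_3 = 11.4 × 0.28 / 0.01423 = 224.3 d
Total t = Σ t_i = 375.5 days.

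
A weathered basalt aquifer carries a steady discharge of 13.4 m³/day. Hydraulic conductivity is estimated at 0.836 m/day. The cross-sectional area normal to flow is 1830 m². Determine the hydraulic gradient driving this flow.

From Q = K·A·i, i = Q / (K·A) = 13.4 / (0.8360 × 1830) = 0.008759.

0.00876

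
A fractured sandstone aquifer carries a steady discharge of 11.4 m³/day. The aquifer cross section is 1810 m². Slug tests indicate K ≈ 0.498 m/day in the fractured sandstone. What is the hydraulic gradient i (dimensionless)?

From Q = K·A·i, i = Q / (K·A) = 11.4 / (0.4980 × 1810) = 0.01265.

0.0126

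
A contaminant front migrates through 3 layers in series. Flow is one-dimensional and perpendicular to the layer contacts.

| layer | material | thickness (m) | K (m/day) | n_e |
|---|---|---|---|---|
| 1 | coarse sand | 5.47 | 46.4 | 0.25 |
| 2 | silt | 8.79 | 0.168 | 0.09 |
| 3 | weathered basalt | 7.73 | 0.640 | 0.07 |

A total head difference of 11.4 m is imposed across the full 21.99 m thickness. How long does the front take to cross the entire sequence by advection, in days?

With flow normal to the layers, continuity requires the same specific discharge q through every layer.
Σ(b_i/K_i) = 5.47/46.4 + 8.79/0.168 + 7.73/0.640 = 64.52 d.
q = Δh / Σ(b_i/K_i) = 11.4 / 64.52 = 0.1767 m/day.
In each layer the seepage velocity is v_i = q/n_i, so the layer transit time is t_i = b_i·n_i / q:
  layer 1 (coarse sand): t_1 = 5.47 × 0.25 / 0.1767 = 7.739 d
  layer 2 (silt): t_2 = 8.79 × 0.09 / 0.1767 = 4.477 d
  layer 3 (weathered basalt): t_3 = 7.73 × 0.07 / 0.1767 = 3.062 d
Total t = Σ t_i = 15.28 days.

15.3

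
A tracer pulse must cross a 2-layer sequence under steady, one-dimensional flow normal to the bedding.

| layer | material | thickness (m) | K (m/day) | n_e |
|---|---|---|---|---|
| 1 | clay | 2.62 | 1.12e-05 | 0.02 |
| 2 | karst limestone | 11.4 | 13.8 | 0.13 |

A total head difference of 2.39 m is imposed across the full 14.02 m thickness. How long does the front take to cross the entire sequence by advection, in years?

411

With flow normal to the layers, continuity requires the same specific discharge q through every layer.
Σ(b_i/K_i) = 2.62/1.12e-05 + 11.4/13.8 = 2.339e+05 d.
q = Δh / Σ(b_i/K_i) = 2.39 / 2.339e+05 = 1.022e-05 m/day.
In each layer the seepage velocity is v_i = q/n_i, so the layer transit time is t_i = b_i·n_i / q:
  layer 1 (clay): t_1 = 2.62 × 0.02 / 1.022e-05 = 5129 d
  layer 2 (karst limestone): t_2 = 11.4 × 0.13 / 1.022e-05 = 1.451e+05 d
Total t = Σ t_i = 1.502e+05 days = 411.2 years.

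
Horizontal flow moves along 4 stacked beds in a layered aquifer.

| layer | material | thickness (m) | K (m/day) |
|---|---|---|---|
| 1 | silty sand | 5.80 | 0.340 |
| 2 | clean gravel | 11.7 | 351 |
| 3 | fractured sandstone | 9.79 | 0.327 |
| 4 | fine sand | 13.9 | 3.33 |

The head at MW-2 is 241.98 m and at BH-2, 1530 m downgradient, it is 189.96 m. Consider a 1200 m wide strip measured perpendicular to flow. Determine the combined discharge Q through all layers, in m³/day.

170000

Flow is parallel to layering, so each bed carries its own Darcy discharge and the transmissivities add.
Σ(K_i·b_i) = 0.340×5.80 + 351×11.7 + 0.327×9.79 + 3.33×13.9 = 4158 m²/day.
Hydraulic gradient i = (241.98 − 189.96) / 1530 = 52.02 / 1530 = 0.03400.
Q = Σ(K_i·b_i) · W · i = 4158 × 1200 × 0.03400 = 1.697e+05 m³/day.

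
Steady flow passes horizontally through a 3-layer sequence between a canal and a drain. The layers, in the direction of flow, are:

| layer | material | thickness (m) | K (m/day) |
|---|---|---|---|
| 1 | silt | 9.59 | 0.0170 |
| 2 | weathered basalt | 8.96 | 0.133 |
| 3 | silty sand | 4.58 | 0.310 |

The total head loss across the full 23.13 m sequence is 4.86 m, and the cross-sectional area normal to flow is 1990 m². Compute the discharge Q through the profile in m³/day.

Flow is perpendicular to layering, so the layers act in series and the equivalent K is the thickness-weighted harmonic mean.
Total thickness L = 9.59 + 8.96 + 4.58 = 23.13 m.
Σ(b_i/K_i) = 9.59/0.0170 + 8.96/0.133 + 4.58/0.310 = 646.3 d.
K_eq = L / Σ(b_i/K_i) = 23.13 / 646.3 = 0.03579 m/day.
Q = K_eq · A · (Δh/L) = 0.03579 × 1990 × (4.86/23.13) = 14.97 m³/day.

15.0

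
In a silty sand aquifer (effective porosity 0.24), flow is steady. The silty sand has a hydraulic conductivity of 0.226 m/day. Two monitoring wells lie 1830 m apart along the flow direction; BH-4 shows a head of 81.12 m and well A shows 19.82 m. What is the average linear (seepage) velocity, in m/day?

Hydraulic gradient i = (81.12 − 19.82) / 1830 = 61.3 / 1830 = 0.03350.
Darcy flux q = K · i = 0.2260 × 0.03350 = 0.007570 m/day.
Seepage velocity v = q / n_e = 0.007570 / 0.24 = 0.03154 m/day.

0.0315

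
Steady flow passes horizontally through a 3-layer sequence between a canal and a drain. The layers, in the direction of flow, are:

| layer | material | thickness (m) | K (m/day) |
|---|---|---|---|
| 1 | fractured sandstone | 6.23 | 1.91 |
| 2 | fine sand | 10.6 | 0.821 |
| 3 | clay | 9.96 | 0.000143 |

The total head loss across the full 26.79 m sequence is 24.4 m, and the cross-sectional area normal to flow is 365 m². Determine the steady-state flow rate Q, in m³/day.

0.128

Flow is perpendicular to layering, so the layers act in series and the equivalent K is the thickness-weighted harmonic mean.
Total thickness L = 6.23 + 10.6 + 9.96 = 26.79 m.
Σ(b_i/K_i) = 6.23/1.91 + 10.6/0.821 + 9.96/0.000143 = 69667 d.
K_eq = L / Σ(b_i/K_i) = 26.79 / 69667 = 0.0003845 m/day.
Q = K_eq · A · (Δh/L) = 0.0003845 × 365 × (24.4/26.79) = 0.1278 m³/day.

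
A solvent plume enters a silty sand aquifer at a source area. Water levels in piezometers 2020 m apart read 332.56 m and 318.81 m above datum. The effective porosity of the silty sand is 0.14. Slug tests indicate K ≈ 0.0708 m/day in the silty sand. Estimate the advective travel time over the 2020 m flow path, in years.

1610

Hydraulic gradient i = (332.56 − 318.81) / 2020 = 13.75 / 2020 = 0.006807.
Darcy flux q = K · i = 0.07080 × 0.006807 = 0.0004819 m/day.
Seepage velocity v = q / n_e = 0.0004819 / 0.14 = 0.003442 m/day.
Travel time t = L / v = 2020 / 0.003442 = 5.868e+05 days = 1607 years.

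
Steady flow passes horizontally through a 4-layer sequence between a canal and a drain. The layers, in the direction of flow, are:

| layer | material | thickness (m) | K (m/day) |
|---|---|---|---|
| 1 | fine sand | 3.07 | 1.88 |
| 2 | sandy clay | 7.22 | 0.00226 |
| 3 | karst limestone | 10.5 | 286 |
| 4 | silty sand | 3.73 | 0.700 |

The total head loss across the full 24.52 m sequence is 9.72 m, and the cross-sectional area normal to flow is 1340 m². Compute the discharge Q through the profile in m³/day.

4.07

Flow is perpendicular to layering, so the layers act in series and the equivalent K is the thickness-weighted harmonic mean.
Total thickness L = 3.07 + 7.22 + 10.5 + 3.73 = 24.52 m.
Σ(b_i/K_i) = 3.07/1.88 + 7.22/0.00226 + 10.5/286 + 3.73/0.700 = 3202 d.
K_eq = L / Σ(b_i/K_i) = 24.52 / 3202 = 0.007658 m/day.
Q = K_eq · A · (Δh/L) = 0.007658 × 1340 × (9.72/24.52) = 4.068 m³/day.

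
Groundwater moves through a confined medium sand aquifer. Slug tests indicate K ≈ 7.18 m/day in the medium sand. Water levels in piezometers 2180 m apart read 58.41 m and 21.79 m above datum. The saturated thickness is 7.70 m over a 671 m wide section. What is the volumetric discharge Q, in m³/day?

Cross-sectional area A = 671 × 7.70 = 5167 m².
Hydraulic gradient i = (58.41 − 21.79) / 2180 = 36.62 / 2180 = 0.01680.
Darcy's law: Q = K · A · i = 7.180 × 5167 × 0.01680 = 623.2 m³/day.

623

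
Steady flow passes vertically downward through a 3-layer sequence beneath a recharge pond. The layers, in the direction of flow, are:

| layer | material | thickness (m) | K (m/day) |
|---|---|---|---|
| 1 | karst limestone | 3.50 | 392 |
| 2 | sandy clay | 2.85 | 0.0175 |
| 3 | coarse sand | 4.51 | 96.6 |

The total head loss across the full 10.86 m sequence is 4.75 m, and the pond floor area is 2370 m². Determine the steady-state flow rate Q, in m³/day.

Flow is perpendicular to layering, so the layers act in series and the equivalent K is the thickness-weighted harmonic mean.
Total thickness L = 3.50 + 2.85 + 4.51 = 10.86 m.
Σ(b_i/K_i) = 3.50/392 + 2.85/0.0175 + 4.51/96.6 = 162.9 d.
K_eq = L / Σ(b_i/K_i) = 10.86 / 162.9 = 0.06666 m/day.
Q = K_eq · A · (Δh/L) = 0.06666 × 2370 × (4.75/10.86) = 69.10 m³/day.

69.1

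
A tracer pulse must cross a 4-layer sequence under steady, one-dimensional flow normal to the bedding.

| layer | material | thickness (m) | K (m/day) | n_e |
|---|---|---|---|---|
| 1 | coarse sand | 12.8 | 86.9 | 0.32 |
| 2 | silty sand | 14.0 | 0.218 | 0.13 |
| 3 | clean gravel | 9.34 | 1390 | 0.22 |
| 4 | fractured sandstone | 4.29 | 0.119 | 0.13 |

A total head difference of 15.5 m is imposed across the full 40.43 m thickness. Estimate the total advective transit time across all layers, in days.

With flow normal to the layers, continuity requires the same specific discharge q through every layer.
Σ(b_i/K_i) = 12.8/86.9 + 14.0/0.218 + 9.34/1390 + 4.29/0.119 = 100.4 d.
q = Δh / Σ(b_i/K_i) = 15.5 / 100.4 = 0.1543 m/day.
In each layer the seepage velocity is v_i = q/n_i, so the layer transit time is t_i = b_i·n_i / q:
  layer 1 (coarse sand): t_1 = 12.8 × 0.32 / 0.1543 = 26.54 d
  layer 2 (silty sand): t_2 = 14.0 × 0.13 / 0.1543 = 11.79 d
  layer 3 (clean gravel): t_3 = 9.34 × 0.22 / 0.1543 = 13.31 d
  layer 4 (fractured sandstone): t_4 = 4.29 × 0.13 / 0.1543 = 3.613 d
Total t = Σ t_i = 55.26 days.

55.3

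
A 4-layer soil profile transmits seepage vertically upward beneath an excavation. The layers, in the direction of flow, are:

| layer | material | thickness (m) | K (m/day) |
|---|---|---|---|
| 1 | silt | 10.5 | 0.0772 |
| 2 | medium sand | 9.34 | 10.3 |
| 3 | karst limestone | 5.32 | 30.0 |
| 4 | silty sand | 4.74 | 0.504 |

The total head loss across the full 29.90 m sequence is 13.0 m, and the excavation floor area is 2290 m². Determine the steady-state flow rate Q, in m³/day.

Flow is perpendicular to layering, so the layers act in series and the equivalent K is the thickness-weighted harmonic mean.
Total thickness L = 10.5 + 9.34 + 5.32 + 4.74 = 29.90 m.
Σ(b_i/K_i) = 10.5/0.0772 + 9.34/10.3 + 5.32/30.0 + 4.74/0.504 = 146.5 d.
K_eq = L / Σ(b_i/K_i) = 29.90 / 146.5 = 0.2041 m/day.
Q = K_eq · A · (Δh/L) = 0.2041 × 2290 × (13.0/29.90) = 203.2 m³/day.

203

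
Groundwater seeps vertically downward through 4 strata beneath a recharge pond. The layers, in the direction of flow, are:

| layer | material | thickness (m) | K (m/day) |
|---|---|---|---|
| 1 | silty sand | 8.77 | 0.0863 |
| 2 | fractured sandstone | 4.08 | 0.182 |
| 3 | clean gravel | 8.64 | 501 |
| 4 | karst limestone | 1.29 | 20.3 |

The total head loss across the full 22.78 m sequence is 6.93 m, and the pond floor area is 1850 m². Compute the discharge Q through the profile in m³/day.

103

Flow is perpendicular to layering, so the layers act in series and the equivalent K is the thickness-weighted harmonic mean.
Total thickness L = 8.77 + 4.08 + 8.64 + 1.29 = 22.78 m.
Σ(b_i/K_i) = 8.77/0.0863 + 4.08/0.182 + 8.64/501 + 1.29/20.3 = 124.1 d.
K_eq = L / Σ(b_i/K_i) = 22.78 / 124.1 = 0.1835 m/day.
Q = K_eq · A · (Δh/L) = 0.1835 × 1850 × (6.93/22.78) = 103.3 m³/day.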